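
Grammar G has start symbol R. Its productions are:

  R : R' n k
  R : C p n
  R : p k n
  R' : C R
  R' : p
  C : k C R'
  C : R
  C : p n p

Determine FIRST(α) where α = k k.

k is a terminal; add {k} and stop.

{ k }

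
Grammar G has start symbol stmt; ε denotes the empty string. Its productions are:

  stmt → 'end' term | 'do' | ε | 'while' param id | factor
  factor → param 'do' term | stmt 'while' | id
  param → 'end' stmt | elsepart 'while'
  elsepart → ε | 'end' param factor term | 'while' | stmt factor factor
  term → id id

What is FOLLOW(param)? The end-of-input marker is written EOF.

In stmt → 'while' param id: add FIRST(id) = { id }.
In factor → param 'do' term: add FIRST('do' term) = { 'do' }.
In elsepart → 'end' param factor term: add FIRST(factor term) = { 'do', 'end', 'while', id }.
Union: FOLLOW(param) = { 'do', 'end', 'while', id }.

{ 'do', 'end', 'while', id }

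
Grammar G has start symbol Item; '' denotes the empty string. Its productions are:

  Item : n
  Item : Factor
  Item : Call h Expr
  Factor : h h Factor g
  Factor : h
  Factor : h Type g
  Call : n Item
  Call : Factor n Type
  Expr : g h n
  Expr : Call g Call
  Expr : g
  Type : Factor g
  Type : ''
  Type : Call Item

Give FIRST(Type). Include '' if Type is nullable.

From Type : Factor g: add FIRST(Factor) = { h }.
Type : '' contributes ''.
From Type : Call Item: add FIRST(Call) = { h, n }.
Union: FIRST(Type) = { h, n, '' }.

{ h, n, '' }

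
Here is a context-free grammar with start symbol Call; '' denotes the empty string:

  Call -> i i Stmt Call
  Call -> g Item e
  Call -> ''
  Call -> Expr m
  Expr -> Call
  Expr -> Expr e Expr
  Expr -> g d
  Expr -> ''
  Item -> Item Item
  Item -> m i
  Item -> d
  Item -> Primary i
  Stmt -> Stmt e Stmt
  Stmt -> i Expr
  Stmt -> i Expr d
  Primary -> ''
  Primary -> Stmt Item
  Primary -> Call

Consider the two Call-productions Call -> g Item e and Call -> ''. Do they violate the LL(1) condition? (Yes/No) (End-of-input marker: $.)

Yes

FIRST(g Item e) = { g } and FIRST('') = { '' }.
The second alternative is nullable and FOLLOW(Call) = { $, d, e, g, i, m } shares g with FIRST of the first — conflict.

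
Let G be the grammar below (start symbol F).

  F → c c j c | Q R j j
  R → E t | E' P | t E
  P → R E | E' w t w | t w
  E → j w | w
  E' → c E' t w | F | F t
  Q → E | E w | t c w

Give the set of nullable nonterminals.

No nonterminal has an empty production or an RHS whose symbols are all nullable.

{ } (none)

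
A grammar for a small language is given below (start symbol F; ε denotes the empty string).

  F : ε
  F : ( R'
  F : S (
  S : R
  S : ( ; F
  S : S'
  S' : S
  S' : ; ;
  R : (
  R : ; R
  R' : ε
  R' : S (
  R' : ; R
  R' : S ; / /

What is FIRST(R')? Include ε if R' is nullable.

R' : ε contributes ε.
From R' : S (: add FIRST(S) = { (, ; }.
R' : ; R contributes {;}.
From R' : S ; / /: add FIRST(S) = { (, ; }.
Union: FIRST(R') = { (, ;, ε }.

{ (, ;, ε }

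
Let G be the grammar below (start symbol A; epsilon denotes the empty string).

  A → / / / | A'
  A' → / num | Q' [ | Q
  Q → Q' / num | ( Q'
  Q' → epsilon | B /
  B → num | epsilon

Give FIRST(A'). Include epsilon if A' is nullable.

{ (, /, [, num }

A' → / num contributes {/}.
From A' → Q' [: Q' nullable, take FIRST(Q') ∪ {[} = { /, [, num }.
From A' → Q: add FIRST(Q) = { (, /, num }.
Union: FIRST(A') = { (, /, [, num }.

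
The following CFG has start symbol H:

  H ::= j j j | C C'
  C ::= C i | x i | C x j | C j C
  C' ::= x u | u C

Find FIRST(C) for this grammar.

From C ::= C i: add FIRST(C) = { x }.
C ::= x i contributes {x}.
From C ::= C x j: add FIRST(C) = { x }.
From C ::= C j C: add FIRST(C) = { x }.
Union: FIRST(C) = { x }.

{ x }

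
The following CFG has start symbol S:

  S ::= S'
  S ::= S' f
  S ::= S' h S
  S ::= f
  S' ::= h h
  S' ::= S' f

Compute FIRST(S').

{ h }

S' ::= h h contributes {h}.
From S' ::= S' f: add FIRST(S') = { h }.
Union: FIRST(S') = { h }.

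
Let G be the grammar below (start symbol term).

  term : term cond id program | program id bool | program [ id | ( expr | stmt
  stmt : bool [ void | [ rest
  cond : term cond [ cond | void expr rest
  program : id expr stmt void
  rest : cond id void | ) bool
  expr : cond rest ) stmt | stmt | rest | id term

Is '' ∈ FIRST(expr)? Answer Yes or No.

No

No nonterminal in this grammar is nullable.
No production of expr has an RHS whose symbols are all nullable, so expr is not nullable.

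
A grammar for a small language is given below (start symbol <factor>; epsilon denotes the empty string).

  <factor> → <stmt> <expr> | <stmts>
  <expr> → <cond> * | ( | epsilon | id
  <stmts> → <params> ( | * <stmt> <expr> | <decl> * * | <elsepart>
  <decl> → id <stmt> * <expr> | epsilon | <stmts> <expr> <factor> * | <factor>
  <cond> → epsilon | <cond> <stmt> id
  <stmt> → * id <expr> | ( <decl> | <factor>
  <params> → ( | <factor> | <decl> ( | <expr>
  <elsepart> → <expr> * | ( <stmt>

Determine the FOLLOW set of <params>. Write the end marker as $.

{ ( }

In <stmts> → <params> (: add FIRST(() = { ( }.
Union: FOLLOW(<params>) = { ( }.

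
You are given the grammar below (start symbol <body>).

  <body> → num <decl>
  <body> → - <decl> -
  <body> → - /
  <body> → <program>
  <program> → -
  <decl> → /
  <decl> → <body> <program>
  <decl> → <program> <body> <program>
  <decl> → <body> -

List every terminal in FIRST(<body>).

{ -, num }

<body> → num <decl> contributes {num}.
<body> → - <decl> - contributes {-}.
<body> → - / contributes {-}.
From <body> → <program>: add FIRST(<program>) = { - }.
Union: FIRST(<body>) = { -, num }.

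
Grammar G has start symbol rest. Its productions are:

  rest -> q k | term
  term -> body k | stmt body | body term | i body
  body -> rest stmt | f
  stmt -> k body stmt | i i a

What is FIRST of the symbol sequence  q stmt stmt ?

q is a terminal; add {q} and stop.

{ q }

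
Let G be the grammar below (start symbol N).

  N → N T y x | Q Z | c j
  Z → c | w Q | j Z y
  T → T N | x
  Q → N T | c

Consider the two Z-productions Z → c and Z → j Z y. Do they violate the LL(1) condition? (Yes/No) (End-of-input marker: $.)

No

FIRST(c) = { c } and FIRST(j Z y) = { j }.
The FIRST sets are disjoint and neither alternative is nullable — no conflict.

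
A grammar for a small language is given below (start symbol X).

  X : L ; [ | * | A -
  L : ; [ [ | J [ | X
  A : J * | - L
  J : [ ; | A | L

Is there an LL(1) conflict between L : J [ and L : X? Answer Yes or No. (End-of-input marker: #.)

FIRST(J [) = { *, -, ;, [ } and FIRST(X) = { *, -, ;, [ }.
Both contain *, so the two alternatives are not disjoint — LL(1) conflict.

Yes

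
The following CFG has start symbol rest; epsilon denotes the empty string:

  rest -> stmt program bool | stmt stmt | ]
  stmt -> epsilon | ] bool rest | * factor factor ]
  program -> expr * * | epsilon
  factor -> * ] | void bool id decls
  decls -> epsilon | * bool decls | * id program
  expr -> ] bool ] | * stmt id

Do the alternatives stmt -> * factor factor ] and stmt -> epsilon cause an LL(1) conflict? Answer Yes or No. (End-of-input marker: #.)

FIRST(* factor factor ]) = { * } and FIRST(epsilon) = { epsilon }.
The second alternative is nullable and FOLLOW(stmt) = { #, *, ], bool, id } shares * with FIRST of the first — conflict.

Yes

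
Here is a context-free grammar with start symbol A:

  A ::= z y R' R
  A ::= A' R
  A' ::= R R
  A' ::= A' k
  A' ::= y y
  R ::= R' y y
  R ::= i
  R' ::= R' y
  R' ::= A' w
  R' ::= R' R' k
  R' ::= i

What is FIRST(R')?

{ i, y }

From R' ::= R' y: add FIRST(R') = { i, y }.
From R' ::= A' w: add FIRST(A') = { i, y }.
From R' ::= R' R' k: add FIRST(R') = { i, y }.
R' ::= i contributes {i}.
Union: FIRST(R') = { i, y }.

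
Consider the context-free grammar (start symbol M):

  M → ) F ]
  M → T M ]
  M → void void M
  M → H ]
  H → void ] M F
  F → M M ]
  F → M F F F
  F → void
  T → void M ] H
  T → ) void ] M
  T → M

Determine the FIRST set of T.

{ ), void }

T → void M ] H contributes {void}.
T → ) void ] M contributes {)}.
From T → M: add FIRST(M) = { ), void }.
Union: FIRST(T) = { ), void }.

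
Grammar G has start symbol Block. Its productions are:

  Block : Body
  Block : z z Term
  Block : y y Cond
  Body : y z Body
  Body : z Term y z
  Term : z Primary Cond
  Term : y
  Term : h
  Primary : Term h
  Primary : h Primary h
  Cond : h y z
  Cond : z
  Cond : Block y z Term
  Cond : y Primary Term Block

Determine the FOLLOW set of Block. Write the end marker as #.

Block is the start symbol, so # ∈ FOLLOW(Block).
In Cond : Block y z Term: add FIRST(y z Term) = { y }.
In Cond : y Primary Term Block: Block is at the end, add FOLLOW(Cond) = { #, h, y, z }.
Union: FOLLOW(Block) = { #, h, y, z }.

{ #, h, y, z }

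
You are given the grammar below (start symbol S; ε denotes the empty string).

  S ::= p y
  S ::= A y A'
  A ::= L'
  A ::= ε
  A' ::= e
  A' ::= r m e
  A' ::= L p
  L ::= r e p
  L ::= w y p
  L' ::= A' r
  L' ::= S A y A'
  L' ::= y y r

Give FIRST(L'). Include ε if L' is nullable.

From L' ::= A' r: add FIRST(A') = { e, r, w }.
From L' ::= S A y A': add FIRST(S) = { e, p, r, w, y }.
L' ::= y y r contributes {y}.
Union: FIRST(L') = { e, p, r, w, y }.

{ e, p, r, w, y }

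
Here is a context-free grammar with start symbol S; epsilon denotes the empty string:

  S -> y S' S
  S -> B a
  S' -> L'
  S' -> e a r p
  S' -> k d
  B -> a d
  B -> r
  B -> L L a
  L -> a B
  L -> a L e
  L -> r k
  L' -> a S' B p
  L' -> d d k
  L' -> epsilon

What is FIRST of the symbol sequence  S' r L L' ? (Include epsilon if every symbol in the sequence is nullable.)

{ a, d, e, k, r }

Add FIRST(S')\{epsilon} = { a, d, e, k }; S' is nullable, continue.
r is a terminal; add {r} and stop.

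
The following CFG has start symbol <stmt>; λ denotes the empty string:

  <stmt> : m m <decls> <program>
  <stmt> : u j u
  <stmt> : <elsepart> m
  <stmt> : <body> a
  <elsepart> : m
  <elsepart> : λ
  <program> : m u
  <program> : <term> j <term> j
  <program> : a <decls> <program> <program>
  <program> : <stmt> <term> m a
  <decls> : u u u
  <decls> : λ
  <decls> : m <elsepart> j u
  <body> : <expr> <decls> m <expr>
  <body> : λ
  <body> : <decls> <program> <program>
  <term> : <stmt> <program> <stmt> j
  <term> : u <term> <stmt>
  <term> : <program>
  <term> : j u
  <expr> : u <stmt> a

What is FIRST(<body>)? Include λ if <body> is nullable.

From <body> : <expr> <decls> m <expr>: add FIRST(<expr>) = { u }.
<body> : λ contributes λ.
From <body> : <decls> <program> <program>: <decls> nullable, take FIRST(<decls>) ∪ FIRST(<program>) = { a, j, m, u }.
Union: FIRST(<body>) = { a, j, m, u, λ }.

{ a, j, m, u, λ }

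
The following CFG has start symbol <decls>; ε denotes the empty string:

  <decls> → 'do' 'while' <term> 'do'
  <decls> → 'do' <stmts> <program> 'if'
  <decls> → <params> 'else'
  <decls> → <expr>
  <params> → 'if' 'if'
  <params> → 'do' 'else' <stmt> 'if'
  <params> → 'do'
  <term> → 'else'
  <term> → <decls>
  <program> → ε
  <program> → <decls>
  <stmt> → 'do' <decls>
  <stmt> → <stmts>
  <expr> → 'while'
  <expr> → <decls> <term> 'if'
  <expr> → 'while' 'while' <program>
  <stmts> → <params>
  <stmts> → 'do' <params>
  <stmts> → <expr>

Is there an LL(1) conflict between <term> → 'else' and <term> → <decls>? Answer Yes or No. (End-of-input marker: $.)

No

FIRST('else') = { 'else' } and FIRST(<decls>) = { 'do', 'if', 'while' }.
The FIRST sets are disjoint and neither alternative is nullable — no conflict.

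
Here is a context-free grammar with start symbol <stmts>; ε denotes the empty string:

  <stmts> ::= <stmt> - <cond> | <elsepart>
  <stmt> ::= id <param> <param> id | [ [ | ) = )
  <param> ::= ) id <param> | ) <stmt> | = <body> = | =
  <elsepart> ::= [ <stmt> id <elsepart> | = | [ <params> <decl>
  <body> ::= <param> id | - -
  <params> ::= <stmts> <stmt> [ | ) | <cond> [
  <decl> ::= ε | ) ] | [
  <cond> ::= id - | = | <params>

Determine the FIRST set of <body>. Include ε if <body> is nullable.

{ ), -, = }

From <body> ::= <param> id: add FIRST(<param>) = { ), = }.
<body> ::= - - contributes {-}.
Union: FIRST(<body>) = { ), -, = }.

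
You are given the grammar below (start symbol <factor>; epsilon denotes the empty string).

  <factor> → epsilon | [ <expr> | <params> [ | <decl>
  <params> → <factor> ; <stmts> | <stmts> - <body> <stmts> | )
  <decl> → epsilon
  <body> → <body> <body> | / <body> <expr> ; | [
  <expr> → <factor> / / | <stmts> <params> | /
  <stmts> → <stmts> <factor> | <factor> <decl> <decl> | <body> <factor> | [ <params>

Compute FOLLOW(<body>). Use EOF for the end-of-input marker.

In <params> → <stmts> - <body> <stmts>: add FIRST(<stmts>)\{epsilon} = { ), -, /, ;, [ }.
  Since <stmts> is nullable, also add FOLLOW(<params>) = { EOF, ), -, /, ;, [ }.
In <body> → <body> <body>: add FIRST(<body>) = { /, [ }.
In <body> → <body> <body>: <body> is at the end, add FOLLOW(<body>) = { EOF, ), -, /, ;, [ }.
In <body> → / <body> <expr> ;: add FIRST(<expr> ;) = { ), -, /, ;, [ }.
In <stmts> → <body> <factor>: add FIRST(<factor>)\{epsilon} = { ), -, /, ;, [ }.
  Since <factor> is nullable, also add FOLLOW(<stmts>) = { EOF, ), -, /, ;, [ }.
Union: FOLLOW(<body>) = { EOF, ), -, /, ;, [ }.

{ EOF, ), -, /, ;, [ }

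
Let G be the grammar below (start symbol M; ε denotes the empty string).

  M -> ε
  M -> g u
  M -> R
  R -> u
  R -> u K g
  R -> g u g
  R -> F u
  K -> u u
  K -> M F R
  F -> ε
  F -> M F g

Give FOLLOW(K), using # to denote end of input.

{ g }

In R -> u K g: add FIRST(g) = { g }.
Union: FOLLOW(K) = { g }.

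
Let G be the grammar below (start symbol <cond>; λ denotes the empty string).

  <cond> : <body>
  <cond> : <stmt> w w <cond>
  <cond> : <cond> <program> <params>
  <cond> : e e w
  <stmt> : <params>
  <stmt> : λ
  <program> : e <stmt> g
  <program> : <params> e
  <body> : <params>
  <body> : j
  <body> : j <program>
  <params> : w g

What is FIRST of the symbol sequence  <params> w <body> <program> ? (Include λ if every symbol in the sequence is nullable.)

{ w }

Add FIRST(<params>) = { w }; <params> is not nullable, stop.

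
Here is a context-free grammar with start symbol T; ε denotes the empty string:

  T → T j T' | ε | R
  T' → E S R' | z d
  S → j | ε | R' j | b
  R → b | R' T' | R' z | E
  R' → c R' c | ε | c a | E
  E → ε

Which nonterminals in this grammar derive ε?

{ E, R, R', S, T, T' }

Directly nullable (have an ε-production): T, S, R', E.
T' → E S R' with every symbol nullable, so T' is nullable.
R → R' T' with every symbol nullable, so R is nullable.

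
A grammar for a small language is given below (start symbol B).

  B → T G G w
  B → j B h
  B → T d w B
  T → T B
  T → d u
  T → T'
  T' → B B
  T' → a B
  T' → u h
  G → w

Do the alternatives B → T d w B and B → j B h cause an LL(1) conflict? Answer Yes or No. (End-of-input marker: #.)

FIRST(T d w B) = { a, d, j, u } and FIRST(j B h) = { j }.
Both contain j, so the two alternatives are not disjoint — LL(1) conflict.

Yes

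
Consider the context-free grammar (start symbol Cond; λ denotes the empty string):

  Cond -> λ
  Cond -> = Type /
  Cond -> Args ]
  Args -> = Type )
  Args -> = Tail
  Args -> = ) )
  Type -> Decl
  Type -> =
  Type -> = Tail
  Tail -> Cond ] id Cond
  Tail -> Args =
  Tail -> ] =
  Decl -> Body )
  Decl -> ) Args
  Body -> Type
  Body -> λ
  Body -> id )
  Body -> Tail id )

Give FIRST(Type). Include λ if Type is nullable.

{ ), =, ], id }

From Type -> Decl: add FIRST(Decl) = { ), =, ], id }.
Type -> = contributes {=}.
Type -> = Tail contributes {=}.
Union: FIRST(Type) = { ), =, ], id }.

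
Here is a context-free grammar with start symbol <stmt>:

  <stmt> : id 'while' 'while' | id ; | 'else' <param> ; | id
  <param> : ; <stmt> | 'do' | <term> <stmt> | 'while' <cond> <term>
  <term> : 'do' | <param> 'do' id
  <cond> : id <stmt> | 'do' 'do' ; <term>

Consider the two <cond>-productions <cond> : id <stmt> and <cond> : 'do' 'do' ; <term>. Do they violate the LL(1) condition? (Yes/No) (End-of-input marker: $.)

FIRST(id <stmt>) = { id } and FIRST('do' 'do' ; <term>) = { 'do' }.
The FIRST sets are disjoint and neither alternative is nullable — no conflict.

No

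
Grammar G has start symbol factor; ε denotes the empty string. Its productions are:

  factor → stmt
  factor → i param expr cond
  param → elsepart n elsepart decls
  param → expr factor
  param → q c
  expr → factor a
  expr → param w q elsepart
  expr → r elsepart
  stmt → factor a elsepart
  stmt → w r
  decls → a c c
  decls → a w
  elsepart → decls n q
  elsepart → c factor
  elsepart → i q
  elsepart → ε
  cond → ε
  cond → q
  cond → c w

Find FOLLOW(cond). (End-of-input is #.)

{ #, a, c, i, n, q, r, w }

In factor → i param expr cond: cond is at the end, add FOLLOW(factor) = { #, a, c, i, n, q, r, w }.
Union: FOLLOW(cond) = { #, a, c, i, n, q, r, w }.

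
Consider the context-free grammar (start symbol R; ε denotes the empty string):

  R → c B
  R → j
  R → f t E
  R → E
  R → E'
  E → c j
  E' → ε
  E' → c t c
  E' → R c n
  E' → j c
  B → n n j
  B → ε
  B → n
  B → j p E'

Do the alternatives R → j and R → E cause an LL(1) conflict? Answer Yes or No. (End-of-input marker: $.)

No

FIRST(j) = { j } and FIRST(E) = { c }.
The FIRST sets are disjoint and neither alternative is nullable — no conflict.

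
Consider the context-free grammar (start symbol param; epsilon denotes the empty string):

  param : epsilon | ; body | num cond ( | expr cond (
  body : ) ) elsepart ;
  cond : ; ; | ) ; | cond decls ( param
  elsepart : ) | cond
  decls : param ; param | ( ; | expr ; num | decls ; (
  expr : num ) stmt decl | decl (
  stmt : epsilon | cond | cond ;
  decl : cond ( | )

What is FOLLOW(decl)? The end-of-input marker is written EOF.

In expr : num ) stmt decl: decl is at the end, add FOLLOW(expr) = { ), ; }.
In expr : decl (: add FIRST(() = { ( }.
Union: FOLLOW(decl) = { (, ), ; }.

{ (, ), ; }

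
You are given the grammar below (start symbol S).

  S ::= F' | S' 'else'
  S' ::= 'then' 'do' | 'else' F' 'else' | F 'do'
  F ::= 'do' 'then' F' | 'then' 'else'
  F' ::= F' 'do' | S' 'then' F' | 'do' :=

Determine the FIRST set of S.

From S ::= F': add FIRST(F') = { 'do', 'else', 'then' }.
From S ::= S' 'else': add FIRST(S') = { 'do', 'else', 'then' }.
Union: FIRST(S) = { 'do', 'else', 'then' }.

{ 'do', 'else', 'then' }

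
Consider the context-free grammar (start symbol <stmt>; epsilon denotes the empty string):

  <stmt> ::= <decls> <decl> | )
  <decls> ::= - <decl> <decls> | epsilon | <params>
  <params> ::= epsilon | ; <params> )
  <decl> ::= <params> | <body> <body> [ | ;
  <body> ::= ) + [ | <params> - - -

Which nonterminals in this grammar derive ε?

{ <decl>, <decls>, <params>, <stmt> }

Directly nullable (have an epsilon-production): <decls>, <params>.
<stmt> ::= <decls> <decl> with every symbol nullable, so <stmt> is nullable.
<decl> ::= <params> with every symbol nullable, so <decl> is nullable.
No other nonterminal has a production whose RHS symbols are all nullable.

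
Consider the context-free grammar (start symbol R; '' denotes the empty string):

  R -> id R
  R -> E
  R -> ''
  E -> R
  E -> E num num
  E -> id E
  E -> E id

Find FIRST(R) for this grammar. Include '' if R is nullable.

{ id, num, '' }

R -> id R contributes {id}.
From R -> E: add FIRST(E) = { id, num, '' } (including '' since E is nullable).
R -> '' contributes ''.
Union: FIRST(R) = { id, num, '' }.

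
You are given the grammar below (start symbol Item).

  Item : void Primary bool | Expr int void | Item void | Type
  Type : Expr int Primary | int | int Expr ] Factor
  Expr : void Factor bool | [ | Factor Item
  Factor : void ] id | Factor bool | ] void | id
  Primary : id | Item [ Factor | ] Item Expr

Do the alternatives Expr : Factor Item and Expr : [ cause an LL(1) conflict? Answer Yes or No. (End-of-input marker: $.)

FIRST(Factor Item) = { ], id, void } and FIRST([) = { [ }.
The FIRST sets are disjoint and neither alternative is nullable — no conflict.

No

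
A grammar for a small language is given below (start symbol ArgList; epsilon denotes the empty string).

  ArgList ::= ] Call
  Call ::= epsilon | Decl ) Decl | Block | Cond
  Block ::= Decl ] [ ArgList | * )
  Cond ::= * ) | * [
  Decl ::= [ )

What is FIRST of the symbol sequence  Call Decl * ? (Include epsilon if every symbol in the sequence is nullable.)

{ *, [ }

Add FIRST(Call)\{epsilon} = { *, [ }; Call is nullable, continue.
Add FIRST(Decl) = { [ }; Decl is not nullable, stop.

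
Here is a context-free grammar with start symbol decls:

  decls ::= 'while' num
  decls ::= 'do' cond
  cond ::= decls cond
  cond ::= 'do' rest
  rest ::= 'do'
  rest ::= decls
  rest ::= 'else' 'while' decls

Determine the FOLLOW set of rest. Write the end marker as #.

In cond ::= 'do' rest: rest is at the end, add FOLLOW(cond) = { #, 'do', 'while' }.
Union: FOLLOW(rest) = { #, 'do', 'while' }.

{ #, 'do', 'while' }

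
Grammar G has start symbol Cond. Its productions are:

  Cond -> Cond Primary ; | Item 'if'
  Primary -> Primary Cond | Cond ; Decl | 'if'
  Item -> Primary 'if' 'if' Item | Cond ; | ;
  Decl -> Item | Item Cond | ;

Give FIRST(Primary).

From Primary -> Primary Cond: add FIRST(Primary) = { 'if', ; }.
From Primary -> Cond ; Decl: add FIRST(Cond) = { 'if', ; }.
Primary -> 'if' contributes {'if'}.
Union: FIRST(Primary) = { 'if', ; }.

{ 'if', ; }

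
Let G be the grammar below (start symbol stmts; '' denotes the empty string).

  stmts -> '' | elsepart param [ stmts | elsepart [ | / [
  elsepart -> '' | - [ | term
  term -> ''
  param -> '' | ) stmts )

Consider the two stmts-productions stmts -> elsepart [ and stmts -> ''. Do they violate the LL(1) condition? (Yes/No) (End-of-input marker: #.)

No

FIRST(elsepart [) = { -, [ } and FIRST('') = { '' }.
The second is nullable but FOLLOW(stmts) = { #, ) } is disjoint from FIRST of the first.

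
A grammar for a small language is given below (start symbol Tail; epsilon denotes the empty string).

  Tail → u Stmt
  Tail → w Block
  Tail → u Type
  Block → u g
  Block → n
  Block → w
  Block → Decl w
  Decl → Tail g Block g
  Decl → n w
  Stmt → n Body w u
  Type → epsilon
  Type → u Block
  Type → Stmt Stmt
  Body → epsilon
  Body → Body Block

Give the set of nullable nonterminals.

Directly nullable (have an epsilon-production): Type, Body.
No other nonterminal has a production whose RHS symbols are all nullable.

{ Body, Type }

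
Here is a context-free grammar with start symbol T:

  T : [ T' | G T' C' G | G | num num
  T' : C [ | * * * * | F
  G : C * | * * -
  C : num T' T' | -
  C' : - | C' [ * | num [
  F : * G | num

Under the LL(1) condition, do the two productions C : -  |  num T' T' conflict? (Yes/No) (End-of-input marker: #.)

No

FIRST(-) = { - } and FIRST(num T' T') = { num }.
The FIRST sets are disjoint and neither alternative is nullable — no conflict.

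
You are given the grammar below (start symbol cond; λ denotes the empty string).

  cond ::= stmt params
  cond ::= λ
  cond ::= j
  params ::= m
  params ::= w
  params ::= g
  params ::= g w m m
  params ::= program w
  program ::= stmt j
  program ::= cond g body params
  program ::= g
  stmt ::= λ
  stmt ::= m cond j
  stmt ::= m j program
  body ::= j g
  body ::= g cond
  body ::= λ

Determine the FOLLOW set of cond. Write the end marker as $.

cond is the start symbol, so $ ∈ FOLLOW(cond).
In program ::= cond g body params: add FIRST(g body params) = { g }.
In stmt ::= m cond j: add FIRST(j) = { j }.
In body ::= g cond: cond is at the end, add FOLLOW(body) = { g, j, m, w }.
Union: FOLLOW(cond) = { $, g, j, m, w }.

{ $, g, j, m, w }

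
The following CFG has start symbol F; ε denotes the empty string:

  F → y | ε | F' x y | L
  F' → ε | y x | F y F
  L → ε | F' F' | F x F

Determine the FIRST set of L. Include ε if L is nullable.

L → ε contributes ε.
From L → F' F': F', F' nullable, take FIRST(F') ∪ FIRST(F') = { x, y }; also ε since the whole RHS is nullable.
From L → F x F: F nullable, take FIRST(F) ∪ {x} = { x, y }.
Union: FIRST(L) = { x, y, ε }.

{ x, y, ε }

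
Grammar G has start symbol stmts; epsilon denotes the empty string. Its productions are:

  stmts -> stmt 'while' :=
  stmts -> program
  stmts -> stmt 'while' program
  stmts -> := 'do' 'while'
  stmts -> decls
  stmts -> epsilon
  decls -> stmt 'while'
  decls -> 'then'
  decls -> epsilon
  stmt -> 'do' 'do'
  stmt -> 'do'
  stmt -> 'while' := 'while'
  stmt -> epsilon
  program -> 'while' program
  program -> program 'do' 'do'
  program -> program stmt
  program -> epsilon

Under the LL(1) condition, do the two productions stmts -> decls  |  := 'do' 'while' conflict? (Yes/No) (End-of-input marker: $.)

FIRST(decls) = { 'do', 'then', 'while', epsilon } and FIRST(:= 'do' 'while') = { := }.
The first is nullable but FOLLOW(stmts) = { $ } is disjoint from FIRST of the second.

No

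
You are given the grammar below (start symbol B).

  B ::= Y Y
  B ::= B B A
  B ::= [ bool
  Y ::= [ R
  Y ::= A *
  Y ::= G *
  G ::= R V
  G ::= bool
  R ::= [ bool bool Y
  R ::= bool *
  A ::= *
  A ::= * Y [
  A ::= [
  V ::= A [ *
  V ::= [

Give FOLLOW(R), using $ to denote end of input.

{ $, *, [, bool }

In Y ::= [ R: R is at the end, add FOLLOW(Y) = { $, *, [, bool }.
In G ::= R V: add FIRST(V) = { *, [ }.
Union: FOLLOW(R) = { $, *, [, bool }.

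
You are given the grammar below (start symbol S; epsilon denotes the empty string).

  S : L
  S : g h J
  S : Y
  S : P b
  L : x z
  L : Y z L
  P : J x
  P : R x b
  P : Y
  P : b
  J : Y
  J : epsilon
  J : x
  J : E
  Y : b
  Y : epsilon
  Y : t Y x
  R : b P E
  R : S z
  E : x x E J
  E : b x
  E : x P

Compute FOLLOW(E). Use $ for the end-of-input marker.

In J : E: E is at the end, add FOLLOW(J) = { $, b, t, x, z }.
In R : b P E: E is at the end, add FOLLOW(R) = { x }.
In E : x x E J: add FIRST(J)\{epsilon} = { b, t, x }.
  Since J is nullable, also add FOLLOW(E) = { $, b, t, x, z }.
Union: FOLLOW(E) = { $, b, t, x, z }.

{ $, b, t, x, z }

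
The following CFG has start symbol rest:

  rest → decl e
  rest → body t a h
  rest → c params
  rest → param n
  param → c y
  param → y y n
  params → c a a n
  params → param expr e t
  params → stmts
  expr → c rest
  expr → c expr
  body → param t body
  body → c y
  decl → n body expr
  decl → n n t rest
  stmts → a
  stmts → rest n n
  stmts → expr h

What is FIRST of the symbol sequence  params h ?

Add FIRST(params) = { a, c, n, y }; params is not nullable, stop.

{ a, c, n, y }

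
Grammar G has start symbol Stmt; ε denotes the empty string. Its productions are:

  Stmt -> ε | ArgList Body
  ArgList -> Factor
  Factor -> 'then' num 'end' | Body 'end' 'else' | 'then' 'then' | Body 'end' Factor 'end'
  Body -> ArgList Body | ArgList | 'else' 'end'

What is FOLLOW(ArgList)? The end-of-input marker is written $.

{ $, 'else', 'end', 'then' }

In Stmt -> ArgList Body: add FIRST(Body) = { 'else', 'then' }.
In Body -> ArgList Body: add FIRST(Body) = { 'else', 'then' }.
In Body -> ArgList: ArgList is at the end, add FOLLOW(Body) = { $, 'end' }.
Union: FOLLOW(ArgList) = { $, 'else', 'end', 'then' }.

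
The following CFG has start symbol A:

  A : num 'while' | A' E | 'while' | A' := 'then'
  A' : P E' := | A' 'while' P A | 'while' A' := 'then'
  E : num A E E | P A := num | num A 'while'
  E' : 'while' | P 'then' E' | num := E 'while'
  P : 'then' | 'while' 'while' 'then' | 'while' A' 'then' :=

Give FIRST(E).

{ 'then', 'while', num }

E : num A E E contributes {num}.
From E : P A := num: add FIRST(P) = { 'then', 'while' }.
E : num A 'while' contributes {num}.
Union: FIRST(E) = { 'then', 'while', num }.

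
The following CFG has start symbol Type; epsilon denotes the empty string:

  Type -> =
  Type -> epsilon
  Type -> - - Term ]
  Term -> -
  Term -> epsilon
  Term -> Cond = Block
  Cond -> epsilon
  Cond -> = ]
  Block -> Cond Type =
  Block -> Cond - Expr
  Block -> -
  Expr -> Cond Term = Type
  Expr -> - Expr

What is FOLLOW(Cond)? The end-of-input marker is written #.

{ -, = }

In Term -> Cond = Block: add FIRST(= Block) = { = }.
In Block -> Cond Type =: add FIRST(Type =) = { -, = }.
In Block -> Cond - Expr: add FIRST(- Expr) = { - }.
In Expr -> Cond Term = Type: add FIRST(Term = Type) = { -, = }.
Union: FOLLOW(Cond) = { -, = }.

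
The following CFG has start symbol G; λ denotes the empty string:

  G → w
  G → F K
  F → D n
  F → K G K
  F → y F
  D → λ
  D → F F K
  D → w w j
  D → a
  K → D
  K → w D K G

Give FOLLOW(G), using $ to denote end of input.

G is the start symbol, so $ ∈ FOLLOW(G).
In F → K G K: add FIRST(K)\{λ} = { a, n, w, y }.
  Since K is nullable, also add FOLLOW(F) = { $, a, n, w, y }.
In K → w D K G: G is at the end, add FOLLOW(K) = { $, a, n, w, y }.
Union: FOLLOW(G) = { $, a, n, w, y }.

{ $, a, n, w, y }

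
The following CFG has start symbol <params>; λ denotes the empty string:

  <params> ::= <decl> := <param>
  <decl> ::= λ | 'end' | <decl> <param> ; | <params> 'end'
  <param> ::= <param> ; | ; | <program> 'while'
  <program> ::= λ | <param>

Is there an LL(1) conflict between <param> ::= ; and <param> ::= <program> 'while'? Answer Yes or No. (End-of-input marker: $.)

FIRST(;) = { ; } and FIRST(<program> 'while') = { 'while', ; }.
Both contain ;, so the two alternatives are not disjoint — LL(1) conflict.

Yes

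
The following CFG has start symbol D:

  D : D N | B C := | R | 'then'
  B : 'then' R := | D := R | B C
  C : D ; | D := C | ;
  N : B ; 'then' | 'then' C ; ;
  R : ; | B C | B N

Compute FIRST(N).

{ 'then', ; }

From N : B ; 'then': add FIRST(B) = { 'then', ; }.
N : 'then' C ; ; contributes {'then'}.
Union: FIRST(N) = { 'then', ; }.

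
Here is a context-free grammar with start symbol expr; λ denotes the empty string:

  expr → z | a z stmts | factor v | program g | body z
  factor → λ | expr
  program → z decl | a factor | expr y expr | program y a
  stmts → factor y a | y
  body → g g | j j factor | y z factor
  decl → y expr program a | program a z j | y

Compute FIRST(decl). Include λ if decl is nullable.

{ a, g, j, v, y, z }

decl → y expr program a contributes {y}.
From decl → program a z j: add FIRST(program) = { a, g, j, v, y, z }.
decl → y contributes {y}.
Union: FIRST(decl) = { a, g, j, v, y, z }.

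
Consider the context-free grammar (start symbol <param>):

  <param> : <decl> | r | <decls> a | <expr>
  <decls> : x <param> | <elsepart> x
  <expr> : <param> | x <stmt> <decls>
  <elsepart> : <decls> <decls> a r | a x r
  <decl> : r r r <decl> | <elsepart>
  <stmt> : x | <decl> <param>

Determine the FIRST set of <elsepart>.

{ a, x }

From <elsepart> : <decls> <decls> a r: add FIRST(<decls>) = { a, x }.
<elsepart> : a x r contributes {a}.
Union: FIRST(<elsepart>) = { a, x }.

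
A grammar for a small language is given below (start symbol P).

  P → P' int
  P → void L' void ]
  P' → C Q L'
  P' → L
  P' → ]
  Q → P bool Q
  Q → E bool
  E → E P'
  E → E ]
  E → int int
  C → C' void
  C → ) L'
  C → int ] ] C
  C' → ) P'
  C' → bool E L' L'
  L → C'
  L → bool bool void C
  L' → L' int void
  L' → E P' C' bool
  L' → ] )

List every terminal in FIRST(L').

{ ], int }

From L' → L' int void: add FIRST(L') = { ], int }.
From L' → E P' C' bool: add FIRST(E) = { int }.
L' → ] ) contributes {]}.
Union: FIRST(L') = { ], int }.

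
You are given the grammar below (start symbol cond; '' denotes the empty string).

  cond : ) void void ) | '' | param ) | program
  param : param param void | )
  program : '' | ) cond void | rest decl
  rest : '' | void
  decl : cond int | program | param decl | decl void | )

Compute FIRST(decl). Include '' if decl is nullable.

From decl : cond int: cond nullable, take FIRST(cond) ∪ {int} = { ), int, void }.
From decl : program: add FIRST(program) = { ), int, void, '' } (including '' since program is nullable).
From decl : param decl: add FIRST(param) = { ) }.
From decl : decl void: decl nullable, take FIRST(decl) ∪ {void} = { ), int, void }.
decl : ) contributes {)}.
Union: FIRST(decl) = { ), int, void, '' }.

{ ), int, void, '' }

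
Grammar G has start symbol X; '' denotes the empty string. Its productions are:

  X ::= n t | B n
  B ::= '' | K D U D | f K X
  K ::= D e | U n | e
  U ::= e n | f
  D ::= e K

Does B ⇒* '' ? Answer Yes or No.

B has an ''-production, so B ⇒ ''.

Yes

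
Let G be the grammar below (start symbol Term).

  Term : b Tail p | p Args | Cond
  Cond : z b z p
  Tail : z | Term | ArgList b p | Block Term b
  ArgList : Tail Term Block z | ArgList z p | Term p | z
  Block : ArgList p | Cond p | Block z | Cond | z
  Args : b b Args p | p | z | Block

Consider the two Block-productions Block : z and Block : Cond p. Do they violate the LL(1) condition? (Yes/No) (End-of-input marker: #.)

FIRST(z) = { z } and FIRST(Cond p) = { z }.
Both contain z, so the two alternatives are not disjoint — LL(1) conflict.

Yes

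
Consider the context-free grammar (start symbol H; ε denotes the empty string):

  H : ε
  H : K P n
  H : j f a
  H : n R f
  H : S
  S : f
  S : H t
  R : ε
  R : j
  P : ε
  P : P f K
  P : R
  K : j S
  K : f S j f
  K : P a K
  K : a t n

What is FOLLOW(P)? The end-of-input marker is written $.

In H : K P n: add FIRST(n) = { n }.
In P : P f K: add FIRST(f K) = { f }.
In K : P a K: add FIRST(a K) = { a }.
Union: FOLLOW(P) = { a, f, n }.

{ a, f, n }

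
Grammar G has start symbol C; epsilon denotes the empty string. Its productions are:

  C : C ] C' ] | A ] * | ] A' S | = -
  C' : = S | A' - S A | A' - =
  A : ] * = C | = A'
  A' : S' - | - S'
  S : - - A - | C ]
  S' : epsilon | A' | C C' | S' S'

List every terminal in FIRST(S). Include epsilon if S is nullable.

{ -, =, ] }

S : - - A - contributes {-}.
From S : C ]: add FIRST(C) = { =, ] }.
Union: FIRST(S) = { -, =, ] }.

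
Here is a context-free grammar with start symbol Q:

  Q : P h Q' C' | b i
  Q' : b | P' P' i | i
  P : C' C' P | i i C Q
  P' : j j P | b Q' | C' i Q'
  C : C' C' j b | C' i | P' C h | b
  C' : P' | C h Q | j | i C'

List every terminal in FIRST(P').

P' : j j P contributes {j}.
P' : b Q' contributes {b}.
From P' : C' i Q': add FIRST(C') = { b, i, j }.
Union: FIRST(P') = { b, i, j }.

{ b, i, j }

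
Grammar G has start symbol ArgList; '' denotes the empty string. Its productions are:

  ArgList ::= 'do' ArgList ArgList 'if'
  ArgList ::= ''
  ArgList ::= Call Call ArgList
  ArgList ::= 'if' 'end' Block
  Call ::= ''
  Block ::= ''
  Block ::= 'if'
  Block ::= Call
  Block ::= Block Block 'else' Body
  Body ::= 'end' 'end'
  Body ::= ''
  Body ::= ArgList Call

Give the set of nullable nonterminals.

{ ArgList, Block, Body, Call }

Directly nullable (have an ''-production): ArgList, Call, Block, Body.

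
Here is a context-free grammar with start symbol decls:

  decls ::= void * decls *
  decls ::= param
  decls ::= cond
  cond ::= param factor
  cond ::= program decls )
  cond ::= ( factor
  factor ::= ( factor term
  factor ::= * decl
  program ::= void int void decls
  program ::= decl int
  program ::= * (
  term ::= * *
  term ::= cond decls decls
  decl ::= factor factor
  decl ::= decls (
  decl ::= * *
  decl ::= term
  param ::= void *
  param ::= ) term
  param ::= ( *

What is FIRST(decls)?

{ (, ), *, void }

decls ::= void * decls * contributes {void}.
From decls ::= param: add FIRST(param) = { (, ), void }.
From decls ::= cond: add FIRST(cond) = { (, ), *, void }.
Union: FIRST(decls) = { (, ), *, void }.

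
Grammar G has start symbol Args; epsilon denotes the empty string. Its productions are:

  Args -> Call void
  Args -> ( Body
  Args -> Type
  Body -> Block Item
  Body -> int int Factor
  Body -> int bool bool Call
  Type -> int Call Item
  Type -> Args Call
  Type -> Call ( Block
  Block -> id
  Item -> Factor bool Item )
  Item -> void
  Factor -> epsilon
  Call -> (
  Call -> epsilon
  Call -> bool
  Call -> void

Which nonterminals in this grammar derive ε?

{ Call, Factor }

Directly nullable (have an epsilon-production): Factor, Call.
No other nonterminal has a production whose RHS symbols are all nullable.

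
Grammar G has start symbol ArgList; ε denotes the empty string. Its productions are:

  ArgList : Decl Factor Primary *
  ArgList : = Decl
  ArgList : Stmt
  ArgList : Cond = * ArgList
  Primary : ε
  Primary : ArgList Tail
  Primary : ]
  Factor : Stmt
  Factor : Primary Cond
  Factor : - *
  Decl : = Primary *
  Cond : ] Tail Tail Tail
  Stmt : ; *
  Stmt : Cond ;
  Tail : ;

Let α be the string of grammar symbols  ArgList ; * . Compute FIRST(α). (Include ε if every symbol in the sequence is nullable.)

{ ;, =, ] }

Add FIRST(ArgList) = { ;, =, ] }; ArgList is not nullable, stop.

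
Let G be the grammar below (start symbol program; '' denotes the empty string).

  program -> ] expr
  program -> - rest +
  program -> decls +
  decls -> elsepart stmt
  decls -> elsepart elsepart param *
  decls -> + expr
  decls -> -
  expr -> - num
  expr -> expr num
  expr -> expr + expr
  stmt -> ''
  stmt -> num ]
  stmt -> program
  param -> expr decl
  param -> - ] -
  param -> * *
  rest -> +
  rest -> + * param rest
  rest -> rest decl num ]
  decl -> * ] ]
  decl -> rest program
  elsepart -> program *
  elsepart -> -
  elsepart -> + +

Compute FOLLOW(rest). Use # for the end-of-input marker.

In program -> - rest +: add FIRST(+) = { + }.
In rest -> + * param rest: rest is at the end, add FOLLOW(rest) = { *, +, -, ] }.
In rest -> rest decl num ]: add FIRST(decl num ]) = { *, + }.
In decl -> rest program: add FIRST(program) = { +, -, ] }.
Union: FOLLOW(rest) = { *, +, -, ] }.

{ *, +, -, ] }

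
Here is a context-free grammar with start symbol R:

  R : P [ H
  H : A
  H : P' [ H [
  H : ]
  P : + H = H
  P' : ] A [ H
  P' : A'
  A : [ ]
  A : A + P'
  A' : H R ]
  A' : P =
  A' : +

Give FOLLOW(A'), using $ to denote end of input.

In P' : A': A' is at the end, add FOLLOW(P') = { $, +, =, [, ] }.
Union: FOLLOW(A') = { $, +, =, [, ] }.

{ $, +, =, [, ] }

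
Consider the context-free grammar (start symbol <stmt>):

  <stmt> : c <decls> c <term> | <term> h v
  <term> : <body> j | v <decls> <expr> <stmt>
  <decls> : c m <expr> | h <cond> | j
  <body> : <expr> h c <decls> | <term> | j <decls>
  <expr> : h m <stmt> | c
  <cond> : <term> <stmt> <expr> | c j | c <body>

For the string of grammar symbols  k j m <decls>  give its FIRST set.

{ k }

k is a terminal; add {k} and stop.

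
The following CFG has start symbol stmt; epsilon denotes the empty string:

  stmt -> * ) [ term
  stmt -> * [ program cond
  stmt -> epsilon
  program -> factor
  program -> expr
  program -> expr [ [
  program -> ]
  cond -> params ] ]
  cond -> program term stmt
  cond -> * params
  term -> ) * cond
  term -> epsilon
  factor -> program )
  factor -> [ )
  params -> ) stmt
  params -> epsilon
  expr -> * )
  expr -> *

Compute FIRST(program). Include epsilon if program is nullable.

{ *, [, ] }

From program -> factor: add FIRST(factor) = { *, [, ] }.
From program -> expr: add FIRST(expr) = { * }.
From program -> expr [ [: add FIRST(expr) = { * }.
program -> ] contributes {]}.
Union: FIRST(program) = { *, [, ] }.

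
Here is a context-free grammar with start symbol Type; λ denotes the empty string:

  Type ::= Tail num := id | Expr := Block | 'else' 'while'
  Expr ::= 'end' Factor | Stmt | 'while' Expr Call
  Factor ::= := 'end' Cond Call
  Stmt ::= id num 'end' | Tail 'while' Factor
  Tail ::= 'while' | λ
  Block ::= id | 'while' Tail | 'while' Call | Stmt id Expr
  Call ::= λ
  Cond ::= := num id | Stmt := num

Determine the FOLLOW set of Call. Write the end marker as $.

In Expr ::= 'while' Expr Call: Call is at the end, add FOLLOW(Expr) = { $, := }.
In Factor ::= := 'end' Cond Call: Call is at the end, add FOLLOW(Factor) = { $, :=, id }.
In Block ::= 'while' Call: Call is at the end, add FOLLOW(Block) = { $ }.
Union: FOLLOW(Call) = { $, :=, id }.

{ $, :=, id }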